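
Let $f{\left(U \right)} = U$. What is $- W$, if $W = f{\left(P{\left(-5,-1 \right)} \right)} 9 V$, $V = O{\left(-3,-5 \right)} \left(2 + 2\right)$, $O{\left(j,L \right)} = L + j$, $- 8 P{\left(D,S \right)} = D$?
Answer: $180$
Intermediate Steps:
$P{\left(D,S \right)} = - \frac{D}{8}$
$V = -32$ ($V = \left(-5 - 3\right) \left(2 + 2\right) = \left(-8\right) 4 = -32$)
$W = -180$ ($W = \left(- \frac{1}{8}\right) \left(-5\right) 9 \left(-32\right) = \frac{5}{8} \cdot 9 \left(-32\right) = \frac{45}{8} \left(-32\right) = -180$)
$- W = \left(-1\right) \left(-180\right) = 180$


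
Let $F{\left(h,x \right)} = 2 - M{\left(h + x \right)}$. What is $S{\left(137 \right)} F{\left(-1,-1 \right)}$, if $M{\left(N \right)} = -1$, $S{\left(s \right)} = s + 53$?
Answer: $570$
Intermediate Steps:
$S{\left(s \right)} = 53 + s$
$F{\left(h,x \right)} = 3$ ($F{\left(h,x \right)} = 2 - -1 = 2 + 1 = 3$)
$S{\left(137 \right)} F{\left(-1,-1 \right)} = \left(53 + 137\right) 3 = 190 \cdot 3 = 570$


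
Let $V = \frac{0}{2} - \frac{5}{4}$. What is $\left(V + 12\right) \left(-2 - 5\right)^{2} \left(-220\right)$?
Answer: $-115885$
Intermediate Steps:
$V = - \frac{5}{4}$ ($V = 0 \cdot \frac{1}{2} - \frac{5}{4} = 0 - \frac{5}{4} = - \frac{5}{4} \approx -1.25$)
$\left(V + 12\right) \left(-2 - 5\right)^{2} \left(-220\right) = \left(- \frac{5}{4} + 12\right) \left(-2 - 5\right)^{2} \left(-220\right) = \frac{43 \left(-7\right)^{2}}{4} \left(-220\right) = \frac{43}{4} \cdot 49 \left(-220\right) = \frac{2107}{4} \left(-220\right) = -115885$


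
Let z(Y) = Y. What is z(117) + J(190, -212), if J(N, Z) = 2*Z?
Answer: -307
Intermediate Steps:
z(117) + J(190, -212) = 117 + 2*(-212) = 117 - 424 = -307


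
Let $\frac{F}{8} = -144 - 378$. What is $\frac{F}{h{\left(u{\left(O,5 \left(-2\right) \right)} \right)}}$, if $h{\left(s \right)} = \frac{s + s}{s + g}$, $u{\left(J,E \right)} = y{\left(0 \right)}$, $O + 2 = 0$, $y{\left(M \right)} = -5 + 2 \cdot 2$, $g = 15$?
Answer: $29232$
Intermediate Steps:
$y{\left(M \right)} = -1$ ($y{\left(M \right)} = -5 + 4 = -1$)
$O = -2$ ($O = -2 + 0 = -2$)
$u{\left(J,E \right)} = -1$
$h{\left(s \right)} = \frac{2 s}{15 + s}$ ($h{\left(s \right)} = \frac{s + s}{s + 15} = \frac{2 s}{15 + s}$)
$F = -4176$ ($F = 8 \left(-144 - 378\right) = 8 \left(-522\right) = -4176$)
$\frac{F}{h{\left(u{\left(O,5 \left(-2\right) \right)} \right)}} = - \frac{4176}{2 \left(-1\right) \frac{1}{15 - 1}} = - \frac{4176}{2 \left(-1\right) \frac{1}{14}} = - \frac{4176}{- \frac{1}{7}} = \left(-4176\right) \left(-7\right) = 29232$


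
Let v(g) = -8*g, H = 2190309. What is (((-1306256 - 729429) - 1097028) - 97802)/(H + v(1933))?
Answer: -646103/434969 ≈ -1.4854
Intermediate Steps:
(((-1306256 - 729429) - 1097028) - 97802)/(H + v(1933)) = (((-1306256 - 729429) - 1097028) - 97802)/(2190309 - 8*1933) = ((-2035685 - 1097028) - 97802)/(2190309 - 15464) = (-3132713 - 97802)/2174845 = -3230515*1/2174845 = -646103/434969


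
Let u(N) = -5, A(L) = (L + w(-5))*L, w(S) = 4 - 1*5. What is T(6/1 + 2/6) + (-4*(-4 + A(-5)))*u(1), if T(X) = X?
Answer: 1579/3 ≈ 526.33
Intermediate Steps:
w(S) = -1 (w(S) = 4 - 5 = -1)
A(L) = L*(-1 + L) (A(L) = (L - 1)*L = (-1 + L)*L = L*(-1 + L))
T(6/1 + 2/6) + (-4*(-4 + A(-5)))*u(1) = (6/1 + 2/6) - 4*(-4 - 5*(-1 - 5))*(-5) = (6*1 + 2*(1/6)) - 4*(-4 - 5*(-6))*(-5) = (6 + 1/3) - 4*(-4 + 30)*(-5) = 19/3 - 4*26*(-5) = 19/3 - 104*(-5) = 19/3 + 520 = 1579/3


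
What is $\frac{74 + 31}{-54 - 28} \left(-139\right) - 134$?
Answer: $\frac{3607}{82} \approx 43.988$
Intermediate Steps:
$\frac{74 + 31}{-54 - 28} \left(-139\right) - 134 = \frac{105}{-82} \left(-139\right) - 134 = 105 \left(- \frac{1}{82}\right) \left(-139\right) - 134 = \left(- \frac{105}{82}\right) \left(-139\right) - 134 = \frac{14595}{82} - 134 = \frac{3607}{82}$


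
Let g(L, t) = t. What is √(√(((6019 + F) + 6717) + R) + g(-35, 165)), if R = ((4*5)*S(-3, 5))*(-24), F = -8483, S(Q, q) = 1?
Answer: √(165 + 7*√77) ≈ 15.047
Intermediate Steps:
R = -480 (R = ((4*5)*1)*(-24) = (20*1)*(-24) = 20*(-24) = -480)
√(√(((6019 + F) + 6717) + R) + g(-35, 165)) = √(√(((6019 - 8483) + 6717) - 480) + 165) = √(√((-2464 + 6717) - 480) + 165) = √(√(4253 - 480) + 165) = √(√3773 + 165) = √(7*√77 + 165) = √(165 + 7*√77)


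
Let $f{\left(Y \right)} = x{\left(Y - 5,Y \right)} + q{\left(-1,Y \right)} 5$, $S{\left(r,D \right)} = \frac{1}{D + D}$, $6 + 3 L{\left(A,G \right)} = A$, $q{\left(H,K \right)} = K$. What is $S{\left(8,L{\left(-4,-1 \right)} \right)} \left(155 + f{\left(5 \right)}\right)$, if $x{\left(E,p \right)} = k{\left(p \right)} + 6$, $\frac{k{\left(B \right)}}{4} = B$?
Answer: $- \frac{309}{10} \approx -30.9$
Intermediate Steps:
$k{\left(B \right)} = 4 B$
$L{\left(A,G \right)} = -2 + \frac{A}{3}$
$S{\left(r,D \right)} = \frac{1}{2 D}$
$x{\left(E,p \right)} = 6 + 4 p$ ($x{\left(E,p \right)} = 4 p + 6 = 6 + 4 p$)
$f{\left(Y \right)} = 6 + 9 Y$ ($f{\left(Y \right)} = \left(6 + 4 Y\right) + Y 5 = \left(6 + 4 Y\right) + 5 Y = 6 + 9 Y$)
$S{\left(8,L{\left(-4,-1 \right)} \right)} \left(155 + f{\left(5 \right)}\right) = \frac{1}{2 \left(-2 + \frac{1}{3} \left(-4\right)\right)} \left(155 + \left(6 + 9 \cdot 5\right)\right) = \frac{1}{2 \left(-2 - \frac{4}{3}\right)} \left(155 + \left(6 + 45\right)\right) = \frac{1}{2 \left(- \frac{10}{3}\right)} \left(155 + 51\right) = \frac{1}{2} \left(- \frac{3}{10}\right) 206 = \left(- \frac{3}{20}\right) 206 = - \frac{309}{10}$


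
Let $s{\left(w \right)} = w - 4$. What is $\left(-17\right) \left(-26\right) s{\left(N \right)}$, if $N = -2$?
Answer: $-2652$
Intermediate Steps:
$s{\left(w \right)} = -4 + w$
$\left(-17\right) \left(-26\right) s{\left(N \right)} = \left(-17\right) \left(-26\right) \left(-4 - 2\right) = 442 \left(-6\right) = -2652$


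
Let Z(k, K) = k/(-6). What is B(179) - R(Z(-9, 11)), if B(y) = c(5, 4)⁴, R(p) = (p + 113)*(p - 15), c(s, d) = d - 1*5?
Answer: 6187/4 ≈ 1546.8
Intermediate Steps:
c(s, d) = -5 + d (c(s, d) = d - 5 = -5 + d)
Z(k, K) = -k/6 (Z(k, K) = k*(-⅙) = -k/6)
R(p) = (-15 + p)*(113 + p) (R(p) = (113 + p)*(-15 + p) = (-15 + p)*(113 + p))
B(y) = 1 (B(y) = (-5 + 4)⁴ = (-1)⁴ = 1)
B(179) - R(Z(-9, 11)) = 1 - (-1695 + (-⅙*(-9))² + 98*(-⅙*(-9))) = 1 - (-1695 + (3/2)² + 98*(3/2)) = 1 - (-1695 + 9/4 + 147) = 1 - 1*(-6183/4) = 1 + 6183/4 = 6187/4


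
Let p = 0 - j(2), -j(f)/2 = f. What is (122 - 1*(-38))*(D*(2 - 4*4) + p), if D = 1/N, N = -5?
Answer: 1088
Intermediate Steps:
j(f) = -2*f
D = -⅕ (D = 1/(-5) = -⅕ ≈ -0.20000)
p = 4 (p = 0 - (-2)*2 = 0 - 1*(-4) = 0 + 4 = 4)
(122 - 1*(-38))*(D*(2 - 4*4) + p) = (122 - 1*(-38))*(-(2 - 4*4)/5 + 4) = (122 + 38)*(-(2 - 16)/5 + 4) = 160*(-⅕*(-14) + 4) = 160*(14/5 + 4) = 160*(34/5) = 1088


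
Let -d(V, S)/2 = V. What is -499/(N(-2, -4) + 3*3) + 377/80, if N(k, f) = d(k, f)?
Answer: -35019/1040 ≈ -33.672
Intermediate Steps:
d(V, S) = -2*V
N(k, f) = -2*k
-499/(N(-2, -4) + 3*3) + 377/80 = -499/(-2*(-2) + 3*3) + 377/80 = -499/(4 + 9) + 377*(1/80) = -499/13 + 377/80 = -35019/1040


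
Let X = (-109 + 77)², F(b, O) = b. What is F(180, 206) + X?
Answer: 1204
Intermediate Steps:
X = 1024 (X = (-32)² = 1024)
F(180, 206) + X = 180 + 1024 = 1204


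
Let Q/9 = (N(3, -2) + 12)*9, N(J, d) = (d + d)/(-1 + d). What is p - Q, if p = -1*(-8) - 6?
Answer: -1078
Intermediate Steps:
p = 2 (p = 8 - 6 = 2)
N(J, d) = 2*d/(-1 + d) (N(J, d) = (2*d)/(-1 + d) = 2*d/(-1 + d))
Q = 1080 (Q = 9*((2*(-2)/(-1 - 2) + 12)*9) = 9*((2*(-2)/(-3) + 12)*9) = 9*((2*(-2)*(-1/3) + 12)*9) = 9*((4/3 + 12)*9) = 9*((40/3)*9) = 9*120 = 1080)
p - Q = 2 - 1*1080 = 2 - 1080 = -1078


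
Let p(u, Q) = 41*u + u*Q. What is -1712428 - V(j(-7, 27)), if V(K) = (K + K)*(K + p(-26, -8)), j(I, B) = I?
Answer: -1724538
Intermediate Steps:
p(u, Q) = 41*u + Q*u
V(K) = 2*K*(-858 + K) (V(K) = (K + K)*(K - 26*(41 - 8)) = (2*K)*(K - 26*33) = (2*K)*(K - 858) = (2*K)*(-858 + K) = 2*K*(-858 + K))
-1712428 - V(j(-7, 27)) = -1712428 - 2*(-7)*(-858 - 7) = -1712428 - 2*(-7)*(-865) = -1712428 - 1*12110 = -1712428 - 12110 = -1724538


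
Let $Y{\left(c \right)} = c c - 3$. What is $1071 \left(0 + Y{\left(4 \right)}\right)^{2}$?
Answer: $180999$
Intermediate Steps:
$Y{\left(c \right)} = -3 + c^{2}$ ($Y{\left(c \right)} = c^{2} - 3 = -3 + c^{2}$)
$1071 \left(0 + Y{\left(4 \right)}\right)^{2} = 1071 \left(0 - \left(3 - 4^{2}\right)\right)^{2} = 1071 \left(0 + \left(-3 + 16\right)\right)^{2} = 1071 \left(0 + 13\right)^{2} = 1071 \cdot 13^{2} = 1071 \cdot 169 = 180999$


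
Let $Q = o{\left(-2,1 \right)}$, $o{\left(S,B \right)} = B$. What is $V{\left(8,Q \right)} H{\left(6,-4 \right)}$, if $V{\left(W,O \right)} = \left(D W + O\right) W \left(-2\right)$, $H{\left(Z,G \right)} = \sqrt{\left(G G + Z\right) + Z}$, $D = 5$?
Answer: $- 1312 \sqrt{7} \approx -3471.2$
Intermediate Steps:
$H{\left(Z,G \right)} = \sqrt{G^{2} + 2 Z}$ ($H{\left(Z,G \right)} = \sqrt{\left(G^{2} + Z\right) + Z} = \sqrt{\left(Z + G^{2}\right) + Z} = \sqrt{G^{2} + 2 Z}$)
$Q = 1$
$V{\left(W,O \right)} = - 2 W \left(O + 5 W\right)$ ($V{\left(W,O \right)} = \left(5 W + O\right) W \left(-2\right) = \left(O + 5 W\right) W \left(-2\right) = W \left(O + 5 W\right) \left(-2\right) = - 2 W \left(O + 5 W\right)$)
$V{\left(8,Q \right)} H{\left(6,-4 \right)} = \left(-2\right) 8 \left(1 + 5 \cdot 8\right) \sqrt{\left(-4\right)^{2} + 2 \cdot 6} = \left(-2\right) 8 \left(1 + 40\right) \sqrt{16 + 12} = \left(-2\right) 8 \cdot 41 \sqrt{28} = - 656 \cdot 2 \sqrt{7} = - 1312 \sqrt{7}$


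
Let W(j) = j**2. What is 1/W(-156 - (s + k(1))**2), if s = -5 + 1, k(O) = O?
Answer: 1/27225 ≈ 3.6731e-5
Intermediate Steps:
s = -4
1/W(-156 - (s + k(1))**2) = 1/((-156 - (-4 + 1)**2)**2) = 1/((-156 - 1*(-3)**2)**2) = 1/((-156 - 1*9)**2) = 1/((-156 - 9)**2) = 1/((-165)**2) = 1/27225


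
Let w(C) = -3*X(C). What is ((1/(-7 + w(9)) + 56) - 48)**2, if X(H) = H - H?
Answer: 3025/49 ≈ 61.735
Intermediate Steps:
X(H) = 0
w(C) = 0 (w(C) = -3*0 = 0)
((1/(-7 + w(9)) + 56) - 48)**2 = ((1/(-7 + 0) + 56) - 48)**2 = ((1/(-7) + 56) - 48)**2 = ((-1/7 + 56) - 48)**2 = (391/7 - 48)**2 = (55/7)**2 = 3025/49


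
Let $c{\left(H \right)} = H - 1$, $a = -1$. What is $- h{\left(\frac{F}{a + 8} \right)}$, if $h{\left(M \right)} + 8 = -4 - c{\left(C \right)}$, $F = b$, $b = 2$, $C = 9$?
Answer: $20$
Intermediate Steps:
$F = 2$
$c{\left(H \right)} = -1 + H$
$h{\left(M \right)} = -20$ ($h{\left(M \right)} = -8 - 12 = -20$)
$- h{\left(\frac{F}{a + 8} \right)} = \left(-1\right) \left(-20\right) = 20$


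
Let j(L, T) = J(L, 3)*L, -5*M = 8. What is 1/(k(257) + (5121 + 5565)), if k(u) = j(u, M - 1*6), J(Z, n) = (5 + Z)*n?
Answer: 1/212688 ≈ 4.7017e-6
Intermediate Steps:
M = -8/5 (M = -⅕*8 = -8/5 ≈ -1.6000)
J(Z, n) = n*(5 + Z)
j(L, T) = L*(15 + 3*L) (j(L, T) = (3*(5 + L))*L = (15 + 3*L)*L = L*(15 + 3*L))
k(u) = 3*u*(5 + u)
1/(k(257) + (5121 + 5565)) = 1/(3*257*(5 + 257) + (5121 + 5565)) = 1/(3*257*262 + 10686) = 1/(202002 + 10686) = 1/212688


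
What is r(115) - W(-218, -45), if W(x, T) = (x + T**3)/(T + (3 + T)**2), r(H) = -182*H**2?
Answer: -4137455707/1719 ≈ -2.4069e+6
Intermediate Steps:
W(x, T) = (x + T**3)/(T + (3 + T)**2)
r(115) - W(-218, -45) = -182*115**2 - (-218 + (-45)**3)/(-45 + (3 - 45)**2) = -182*13225 - (-218 - 91125)/(-45 + (-42)**2) = -2406950 - (-91343)/(-45 + 1764) = -2406950 - (-91343)/1719 = -2406950 - 1*(-91343/1719) = -2406950 + 91343/1719 = -4137455707/1719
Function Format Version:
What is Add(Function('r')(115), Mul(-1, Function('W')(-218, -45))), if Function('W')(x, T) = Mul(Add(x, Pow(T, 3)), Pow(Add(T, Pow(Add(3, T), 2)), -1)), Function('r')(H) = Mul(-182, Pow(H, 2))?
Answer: Rational(-4137455707, 1719) ≈ -2.4069e+6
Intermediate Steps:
Function('W')(x, T) = Mul(Pow(Add(T, Pow(Add(3, T), 2)), -1), Add(x, Pow(T, 3)))
Add(Function('r')(115), Mul(-1, Function('W')(-218, -45))) = Add(Mul(-182, Pow(115, 2)), Mul(-1, Mul(Pow(Add(-45, Pow(Add(3, -45), 2)), -1), Add(-218, Pow(-45, 3))))) = Add(Mul(-182, 13225), Mul(-1, Mul(Pow(Add(-45, Pow(-42, 2)), -1), Add(-218, -91125)))) = Add(-2406950, Mul(-1, Mul(Pow(Add(-45, 1764), -1), -91343))) = Add(-2406950, Mul(-1, Mul(Pow(1719, -1), -91343))) = Add(-2406950, Mul(-1, Mul(Rational(1, 1719), -91343))) = Add(-2406950, Mul(-1, Rational(-91343, 1719))) = Add(-2406950, Rational(91343, 1719)) = Rational(-4137455707, 1719)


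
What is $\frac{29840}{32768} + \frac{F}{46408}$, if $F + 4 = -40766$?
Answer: $\frac{381745}{11880448} \approx 0.032132$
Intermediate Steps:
$F = -40770$ ($F = -4 - 40766 = -40770$)
$\frac{29840}{32768} + \frac{F}{46408} = \frac{29840}{32768} - \frac{40770}{46408} = 29840 \cdot \frac{1}{32768} - \frac{20385}{23204} = \frac{1865}{2048} - \frac{20385}{23204} = \frac{381745}{11880448}$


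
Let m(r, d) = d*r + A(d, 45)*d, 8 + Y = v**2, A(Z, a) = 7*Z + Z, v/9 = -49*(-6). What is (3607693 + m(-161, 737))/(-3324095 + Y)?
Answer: 7834388/3677213 ≈ 2.1305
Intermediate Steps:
v = 2646 (v = 9*(-49*(-6)) = 9*294 = 2646)
A(Z, a) = 8*Z
Y = 7001308 (Y = -8 + 2646**2 = -8 + 7001316 = 7001308)
m(r, d) = 8*d**2 + d*r (m(r, d) = d*r + (8*d)*d = d*r + 8*d**2 = 8*d**2 + d*r)
(3607693 + m(-161, 737))/(-3324095 + Y) = (3607693 + 737*(-161 + 8*737))/(-3324095 + 7001308) = (3607693 + 737*(-161 + 5896))/3677213 = (3607693 + 737*5735)*(1/3677213) = (3607693 + 4226695)*(1/3677213) = 7834388*(1/3677213) = 7834388/3677213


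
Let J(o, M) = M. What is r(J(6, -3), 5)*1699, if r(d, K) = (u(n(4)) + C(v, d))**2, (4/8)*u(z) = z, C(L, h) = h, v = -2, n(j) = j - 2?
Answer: 1699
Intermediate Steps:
n(j) = -2 + j
u(z) = 2*z
r(d, K) = (4 + d)**2 (r(d, K) = (2*(-2 + 4) + d)**2 = (2*2 + d)**2 = (4 + d)**2)
r(J(6, -3), 5)*1699 = (4 - 3)**2*1699 = 1**2*1699 = 1*1699 = 1699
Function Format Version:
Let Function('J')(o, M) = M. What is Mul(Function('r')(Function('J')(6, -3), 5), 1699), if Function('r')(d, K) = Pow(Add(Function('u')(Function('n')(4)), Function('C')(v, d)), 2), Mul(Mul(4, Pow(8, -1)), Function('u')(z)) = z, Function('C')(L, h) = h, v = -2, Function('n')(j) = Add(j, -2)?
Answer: 1699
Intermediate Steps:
Function('n')(j) = Add(-2, j)
Function('u')(z) = Mul(2, z)
Function('r')(d, K) = Pow(Add(4, d), 2) (Function('r')(d, K) = Pow(Add(Mul(2, Add(-2, 4)), d), 2) = Pow(Add(Mul(2, 2), d), 2) = Pow(Add(4, d), 2))
Mul(Function('r')(Function('J')(6, -3), 5), 1699) = Mul(Pow(Add(4, -3), 2), 1699) = Mul(Pow(1, 2), 1699) = Mul(1, 1699) = 1699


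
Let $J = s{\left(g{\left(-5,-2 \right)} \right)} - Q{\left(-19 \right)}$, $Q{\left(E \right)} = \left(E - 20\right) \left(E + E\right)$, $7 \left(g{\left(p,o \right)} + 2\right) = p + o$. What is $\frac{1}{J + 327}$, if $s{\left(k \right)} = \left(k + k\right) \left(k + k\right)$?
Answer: $- \frac{1}{1119} \approx -0.00089366$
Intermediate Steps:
$g{\left(p,o \right)} = -2 + \frac{o}{7} + \frac{p}{7}$ ($g{\left(p,o \right)} = -2 + \frac{p + o}{7} = -2 + \frac{o + p}{7} = -2 + \left(\frac{o}{7} + \frac{p}{7}\right) = -2 + \frac{o}{7} + \frac{p}{7}$)
$Q{\left(E \right)} = 2 E \left(-20 + E\right)$ ($Q{\left(E \right)} = \left(-20 + E\right) 2 E = 2 E \left(-20 + E\right)$)
$s{\left(k \right)} = 4 k^{2}$ ($s{\left(k \right)} = 2 k 2 k = 4 k^{2}$)
$J = -1446$ ($J = 4 \left(-2 + \frac{1}{7} \left(-2\right) + \frac{1}{7} \left(-5\right)\right)^{2} - 2 \left(-19\right) \left(-20 - 19\right) = 4 \left(-2 - \frac{2}{7} - \frac{5}{7}\right)^{2} - 2 \left(-19\right) \left(-39\right) = 4 \left(-3\right)^{2} - 1482 = 4 \cdot 9 - 1482 = 36 - 1482 = -1446$)
$\frac{1}{J + 327} = \frac{1}{-1446 + 327} = \frac{1}{-1119} = - \frac{1}{1119}$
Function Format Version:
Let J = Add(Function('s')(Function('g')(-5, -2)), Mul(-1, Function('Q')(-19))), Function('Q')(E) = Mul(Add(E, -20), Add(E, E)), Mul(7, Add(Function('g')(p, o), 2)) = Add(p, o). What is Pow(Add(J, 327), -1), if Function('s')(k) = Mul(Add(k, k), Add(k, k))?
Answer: Rational(-1, 1119) ≈ -0.00089366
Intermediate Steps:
Function('g')(p, o) = Add(-2, Mul(Rational(1, 7), o), Mul(Rational(1, 7), p)) (Function('g')(p, o) = Add(-2, Mul(Rational(1, 7), Add(p, o))) = Add(-2, Mul(Rational(1, 7), Add(o, p))) = Add(-2, Add(Mul(Rational(1, 7), o), Mul(Rational(1, 7), p))) = Add(-2, Mul(Rational(1, 7), o), Mul(Rational(1, 7), p)))
Function('Q')(E) = Mul(2, E, Add(-20, E)) (Function('Q')(E) = Mul(Add(-20, E), Mul(2, E)) = Mul(2, E, Add(-20, E)))
Function('s')(k) = Mul(4, Pow(k, 2)) (Function('s')(k) = Mul(Mul(2, k), Mul(2, k)) = Mul(4, Pow(k, 2)))
J = -1446 (J = Add(Mul(4, Pow(Add(-2, Mul(Rational(1, 7), -2), Mul(Rational(1, 7), -5)), 2)), Mul(-1, Mul(2, -19, Add(-20, -19)))) = Add(Mul(4, Pow(Add(-2, Rational(-2, 7), Rational(-5, 7)), 2)), Mul(-1, Mul(2, -19, -39))) = Add(Mul(4, Pow(-3, 2)), Mul(-1, 1482)) = Add(Mul(4, 9), -1482) = Add(36, -1482) = -1446)
Pow(Add(J, 327), -1) = Pow(Add(-1446, 327), -1) = Pow(-1119, -1) = Rational(-1, 1119)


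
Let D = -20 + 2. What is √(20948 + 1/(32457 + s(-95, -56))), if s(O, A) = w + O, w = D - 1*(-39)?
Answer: √21967302249555/32383 ≈ 144.73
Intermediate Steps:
D = -18
w = 21 (w = -18 - 1*(-39) = -18 + 39 = 21)
s(O, A) = 21 + O
√(20948 + 1/(32457 + s(-95, -56))) = √(20948 + 1/(32457 + (21 - 95))) = √(20948 + 1/(32457 - 74)) = √(20948 + 1/32383) = √(678359085/32383) = √21967302249555/32383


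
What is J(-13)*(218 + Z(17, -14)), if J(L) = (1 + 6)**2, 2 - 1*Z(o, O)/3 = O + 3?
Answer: 12593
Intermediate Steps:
Z(o, O) = -3 - 3*O (Z(o, O) = 6 - 3*(O + 3) = 6 - 3*(3 + O) = 6 + (-9 - 3*O) = -3 - 3*O)
J(L) = 49 (J(L) = 7**2 = 49)
J(-13)*(218 + Z(17, -14)) = 49*(218 + (-3 - 3*(-14))) = 49*(218 + (-3 + 42)) = 49*(218 + 39) = 49*257 = 12593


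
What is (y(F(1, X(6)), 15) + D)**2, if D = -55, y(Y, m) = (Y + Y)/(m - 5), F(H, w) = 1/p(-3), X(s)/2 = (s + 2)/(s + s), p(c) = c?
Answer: 682276/225 ≈ 3032.3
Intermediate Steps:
X(s) = (2 + s)/s (X(s) = 2*((s + 2)/(s + s)) = 2*((2 + s)/((2*s))) = 2*((2 + s)*(1/(2*s))) = 2*((2 + s)/(2*s)) = (2 + s)/s)
F(H, w) = -1/3 (F(H, w) = 1/(-3) = -1/3)
y(Y, m) = 2*Y/(-5 + m) (y(Y, m) = (2*Y)/(-5 + m) = 2*Y/(-5 + m))
(y(F(1, X(6)), 15) + D)**2 = (2*(-1/3)/(-5 + 15) - 55)**2 = (2*(-1/3)/10 - 55)**2 = (2*(-1/3)*(1/10) - 55)**2 = (-1/15 - 55)**2 = (-826/15)**2 = 682276/225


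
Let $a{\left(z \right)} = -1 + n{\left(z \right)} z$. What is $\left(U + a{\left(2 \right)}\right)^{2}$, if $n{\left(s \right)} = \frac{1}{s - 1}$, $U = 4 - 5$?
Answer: $0$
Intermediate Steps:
$U = -1$ ($U = 4 - 5 = -1$)
$n{\left(s \right)} = \frac{1}{-1 + s}$
$a{\left(z \right)} = -1 + \frac{z}{-1 + z}$
$\left(U + a{\left(2 \right)}\right)^{2} = \left(-1 + \frac{1}{-1 + 2}\right)^{2} = \left(-1 + 1^{-1}\right)^{2} = \left(-1 + 1\right)^{2} = 0^{2} = 0$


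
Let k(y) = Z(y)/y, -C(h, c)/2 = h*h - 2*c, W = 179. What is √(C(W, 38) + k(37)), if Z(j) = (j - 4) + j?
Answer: 2*I*√21879395/37 ≈ 252.84*I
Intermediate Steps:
Z(j) = -4 + 2*j (Z(j) = (-4 + j) + j = -4 + 2*j)
C(h, c) = -2*h² + 4*c (C(h, c) = -2*(h*h - 2*c) = -2*(h² - 2*c) = -2*h² + 4*c)
k(y) = (-4 + 2*y)/y
√(C(W, 38) + k(37)) = √((-2*179² + 4*38) + (2 - 4/37)) = √((-2*32041 + 152) + (2 - 4*1/37)) = √((-64082 + 152) + (2 - 4/37)) = √(-63930 + 70/37) = √(-2365340/37) = 2*I*√21879395/37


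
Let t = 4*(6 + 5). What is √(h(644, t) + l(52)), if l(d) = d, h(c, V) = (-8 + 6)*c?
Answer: 2*I*√309 ≈ 35.157*I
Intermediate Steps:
t = 44 (t = 4*11 = 44)
h(c, V) = -2*c
√(h(644, t) + l(52)) = √(-2*644 + 52) = √(-1288 + 52) = √(-1236) = 2*I*√309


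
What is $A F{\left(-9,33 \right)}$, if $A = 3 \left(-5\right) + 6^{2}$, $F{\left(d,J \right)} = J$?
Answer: $693$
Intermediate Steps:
$A = 21$ ($A = -15 + 36 = 21$)
$A F{\left(-9,33 \right)} = 21 \cdot 33 = 693$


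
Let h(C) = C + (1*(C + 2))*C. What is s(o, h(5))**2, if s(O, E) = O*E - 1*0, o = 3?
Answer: 14400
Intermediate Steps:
h(C) = C + C*(2 + C) (h(C) = C + (1*(2 + C))*C = C + (2 + C)*C = C + C*(2 + C))
s(O, E) = E*O (s(O, E) = E*O + 0 = E*O)
s(o, h(5))**2 = ((5*(3 + 5))*3)**2 = ((5*8)*3)**2 = (40*3)**2 = 120**2 = 14400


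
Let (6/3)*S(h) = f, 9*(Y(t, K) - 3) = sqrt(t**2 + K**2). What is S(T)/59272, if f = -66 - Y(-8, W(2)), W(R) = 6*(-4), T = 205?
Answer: -69/118544 - sqrt(10)/133362 ≈ -0.00060577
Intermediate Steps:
W(R) = -24
Y(t, K) = 3 + sqrt(K**2 + t**2)/9 (Y(t, K) = 3 + sqrt(t**2 + K**2)/9 = 3 + sqrt(K**2 + t**2)/9)
f = -69 - 8*sqrt(10)/9 (f = -66 - (3 + sqrt((-24)**2 + (-8)**2)/9) = -66 - (3 + sqrt(576 + 64)/9) = -66 - (3 + sqrt(640)/9) = -66 - (3 + (8*sqrt(10))/9) = -66 - (3 + 8*sqrt(10)/9) = -66 + (-3 - 8*sqrt(10)/9) = -69 - 8*sqrt(10)/9 ≈ -71.811)
S(h) = -69/2 - 4*sqrt(10)/9 (S(h) = (-69 - 8*sqrt(10)/9)/2 = -69/2 - 4*sqrt(10)/9)
S(T)/59272 = (-69/2 - 4*sqrt(10)/9)/59272 = (-69/2 - 4*sqrt(10)/9)*(1/59272) = -69/118544 - sqrt(10)/133362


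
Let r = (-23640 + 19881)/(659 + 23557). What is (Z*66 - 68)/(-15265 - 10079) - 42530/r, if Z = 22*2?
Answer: 2175161597383/7939008 ≈ 2.7398e+5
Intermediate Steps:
r = -1253/8072 (r = -3759/24216 = -3759*1/24216 = -1253/8072 ≈ -0.15523)
Z = 44
(Z*66 - 68)/(-15265 - 10079) - 42530/r = (44*66 - 68)/(-15265 - 10079) - 42530/(-1253/8072) = (2904 - 68)/(-25344) - 42530*(-8072/1253) = 2836*(-1/25344) + 343302160/1253 = -709/6336 + 343302160/1253 = 2175161597383/7939008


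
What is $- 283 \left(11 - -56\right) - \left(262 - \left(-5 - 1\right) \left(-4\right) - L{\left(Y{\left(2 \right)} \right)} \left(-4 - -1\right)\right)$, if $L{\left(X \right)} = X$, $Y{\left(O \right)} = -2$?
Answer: $-19193$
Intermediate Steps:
$- 283 \left(11 - -56\right) - \left(262 - \left(-5 - 1\right) \left(-4\right) - L{\left(Y{\left(2 \right)} \right)} \left(-4 - -1\right)\right) = - 283 \left(11 - -56\right) - \left(262 + 2 \left(-4 - -1\right) - \left(-5 - 1\right) \left(-4\right)\right) = - 283 \left(11 + 56\right) - \left(238 + 2 \left(-4 + 1\right)\right) = \left(-283\right) 67 + \left(\left(\left(\left(-2\right) \left(-3\right) + 24\right) - 104\right) - 158\right) = -18961 + \left(\left(\left(6 + 24\right) - 104\right) - 158\right) = -18961 + \left(\left(30 - 104\right) - 158\right) = -18961 - 232 = -19193$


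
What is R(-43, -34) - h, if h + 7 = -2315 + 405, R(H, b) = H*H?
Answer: 3766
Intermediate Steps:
R(H, b) = H**2
h = -1917 (h = -7 + (-2315 + 405) = -7 - 1910 = -1917)
R(-43, -34) - h = (-43)**2 - 1*(-1917) = 1849 + 1917 = 3766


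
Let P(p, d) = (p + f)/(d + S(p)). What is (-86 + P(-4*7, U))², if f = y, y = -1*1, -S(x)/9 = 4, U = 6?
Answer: 6507601/900 ≈ 7230.7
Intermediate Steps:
S(x) = -36 (S(x) = -9*4 = -36)
y = -1
f = -1
P(p, d) = (-1 + p)/(-36 + d) (P(p, d) = (p - 1)/(d - 36) = (-1 + p)/(-36 + d))
(-86 + P(-4*7, U))² = (-86 + (-1 - 4*7)/(-36 + 6))² = (-86 + (-1 - 28)/(-30))² = (-86 - 1/30*(-29))² = (-86 + 29/30)² = (-2551/30)² = 6507601/900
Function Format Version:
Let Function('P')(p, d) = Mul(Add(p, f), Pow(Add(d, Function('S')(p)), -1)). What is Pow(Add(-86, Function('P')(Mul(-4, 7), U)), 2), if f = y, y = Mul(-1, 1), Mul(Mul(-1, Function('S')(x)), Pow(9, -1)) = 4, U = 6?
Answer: Rational(6507601, 900) ≈ 7230.7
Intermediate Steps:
Function('S')(x) = -36 (Function('S')(x) = Mul(-9, 4) = -36)
y = -1
f = -1
Function('P')(p, d) = Mul(Pow(Add(-36, d), -1), Add(-1, p)) (Function('P')(p, d) = Mul(Add(p, -1), Pow(Add(d, -36), -1)) = Mul(Add(-1, p), Pow(Add(-36, d), -1)) = Mul(Pow(Add(-36, d), -1), Add(-1, p)))
Pow(Add(-86, Function('P')(Mul(-4, 7), U)), 2) = Pow(Add(-86, Mul(Pow(Add(-36, 6), -1), Add(-1, Mul(-4, 7)))), 2) = Pow(Add(-86, Mul(Pow(-30, -1), Add(-1, -28))), 2) = Pow(Add(-86, Mul(Rational(-1, 30), -29)), 2) = Pow(Add(-86, Rational(29, 30)), 2) = Pow(Rational(-2551, 30), 2) = Rational(6507601, 900)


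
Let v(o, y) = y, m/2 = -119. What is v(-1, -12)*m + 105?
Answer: 2961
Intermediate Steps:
m = -238 (m = 2*(-119) = -238)
v(-1, -12)*m + 105 = -12*(-238) + 105 = 2856 + 105 = 2961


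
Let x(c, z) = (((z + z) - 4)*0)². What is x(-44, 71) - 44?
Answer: -44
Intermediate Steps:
x(c, z) = 0 (x(c, z) = ((2*z - 4)*0)² = ((-4 + 2*z)*0)² = 0² = 0)
x(-44, 71) - 44 = 0 - 44 = -44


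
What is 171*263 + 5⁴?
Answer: 45598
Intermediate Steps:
171*263 + 5⁴ = 44973 + 625 = 45598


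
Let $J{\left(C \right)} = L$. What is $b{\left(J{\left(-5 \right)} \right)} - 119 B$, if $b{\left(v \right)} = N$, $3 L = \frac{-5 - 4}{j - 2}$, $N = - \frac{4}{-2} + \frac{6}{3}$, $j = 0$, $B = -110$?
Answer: $13094$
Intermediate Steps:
$N = 4$ ($N = \left(-4\right) \left(- \frac{1}{2}\right) + 6 \cdot \frac{1}{3} = 2 + 2 = 4$)
$L = \frac{3}{2}$ ($L = \frac{\left(-5 - 4\right) \frac{1}{0 - 2}}{3} = \frac{\left(-9\right) \frac{1}{-2}}{3} = \frac{\left(-9\right) \left(- \frac{1}{2}\right)}{3} = \frac{1}{3} \cdot \frac{9}{2} = \frac{3}{2} \approx 1.5$)
$J{\left(C \right)} = \frac{3}{2}$
$b{\left(v \right)} = 4$
$b{\left(J{\left(-5 \right)} \right)} - 119 B = 4 - -13090 = 4 + 13090 = 13094$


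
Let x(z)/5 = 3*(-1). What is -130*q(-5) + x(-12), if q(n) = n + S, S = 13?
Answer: -1055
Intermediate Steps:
x(z) = -15 (x(z) = 5*(3*(-1)) = 5*(-3) = -15)
q(n) = 13 + n (q(n) = n + 13 = 13 + n)
-130*q(-5) + x(-12) = -130*(13 - 5) - 15 = -130*8 - 15 = -1040 - 15 = -1055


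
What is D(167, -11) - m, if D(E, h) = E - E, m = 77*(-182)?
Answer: 14014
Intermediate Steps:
m = -14014
D(E, h) = 0
D(167, -11) - m = 0 - 1*(-14014) = 0 + 14014 = 14014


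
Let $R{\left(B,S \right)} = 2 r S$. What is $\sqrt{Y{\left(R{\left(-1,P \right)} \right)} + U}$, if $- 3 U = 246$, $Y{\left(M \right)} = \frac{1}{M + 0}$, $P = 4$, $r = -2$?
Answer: $\frac{i \sqrt{1313}}{4} \approx 9.0588 i$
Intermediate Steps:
$R{\left(B,S \right)} = - 4 S$ ($R{\left(B,S \right)} = 2 \left(-2\right) S = - 4 S$)
$Y{\left(M \right)} = \frac{1}{M}$
$U = -82$ ($U = \left(- \frac{1}{3}\right) 246 = -82$)
$\sqrt{Y{\left(R{\left(-1,P \right)} \right)} + U} = \sqrt{\frac{1}{\left(-4\right) 4} - 82} = \sqrt{\frac{1}{-16} - 82} = \sqrt{- \frac{1}{16} - 82} = \sqrt{- \frac{1313}{16}} = \frac{i \sqrt{1313}}{4}$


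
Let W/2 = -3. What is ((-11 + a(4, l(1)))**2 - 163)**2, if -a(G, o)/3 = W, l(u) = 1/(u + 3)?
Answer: 12996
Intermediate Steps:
W = -6 (W = 2*(-3) = -6)
l(u) = 1/(3 + u)
a(G, o) = 18 (a(G, o) = -3*(-6) = 18)
((-11 + a(4, l(1)))**2 - 163)**2 = ((-11 + 18)**2 - 163)**2 = (7**2 - 163)**2 = (49 - 163)**2 = (-114)**2 = 12996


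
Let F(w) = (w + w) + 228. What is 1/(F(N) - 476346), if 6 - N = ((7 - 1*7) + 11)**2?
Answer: -1/476348 ≈ -2.0993e-6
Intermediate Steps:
N = -115 (N = 6 - ((7 - 1*7) + 11)**2 = 6 - ((7 - 7) + 11)**2 = 6 - (0 + 11)**2 = 6 - 1*11**2 = 6 - 1*121 = 6 - 121 = -115)
F(w) = 228 + 2*w (F(w) = 2*w + 228 = 228 + 2*w)
1/(F(N) - 476346) = 1/((228 + 2*(-115)) - 476346) = 1/((228 - 230) - 476346) = 1/(-2 - 476346) = 1/(-476348) = -1/476348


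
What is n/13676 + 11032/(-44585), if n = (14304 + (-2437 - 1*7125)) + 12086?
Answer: 149850687/152436115 ≈ 0.98304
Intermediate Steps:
n = 16828 (n = (14304 + (-2437 - 7125)) + 12086 = (14304 - 9562) + 12086 = 4742 + 12086 = 16828)
n/13676 + 11032/(-44585) = 16828/13676 + 11032/(-44585) = 16828*(1/13676) + 11032*(-1/44585) = 4207/3419 - 11032/44585 = 149850687/152436115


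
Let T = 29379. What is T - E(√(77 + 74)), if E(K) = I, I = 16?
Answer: 29363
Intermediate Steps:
E(K) = 16
T - E(√(77 + 74)) = 29379 - 1*16 = 29379 - 16 = 29363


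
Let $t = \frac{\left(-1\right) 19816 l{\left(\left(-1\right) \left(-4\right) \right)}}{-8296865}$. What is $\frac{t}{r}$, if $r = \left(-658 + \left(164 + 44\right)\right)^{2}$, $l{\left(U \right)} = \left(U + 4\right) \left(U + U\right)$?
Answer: $\frac{317056}{420028790625} \approx 7.5484 \cdot 10^{-7}$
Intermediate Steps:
$l{\left(U \right)} = 2 U \left(4 + U\right)$ ($l{\left(U \right)} = \left(4 + U\right) 2 U = 2 U \left(4 + U\right)$)
$r = 202500$ ($r = \left(-658 + 208\right)^{2} = \left(-450\right)^{2} = 202500$)
$t = \frac{1268224}{8296865}$ ($t = \frac{\left(-1\right) 19816 \cdot 2 \left(\left(-1\right) \left(-4\right)\right) \left(4 - -4\right)}{-8296865} = - 19816 \cdot 2 \cdot 4 \left(4 + 4\right) \left(- \frac{1}{8296865}\right) = - 19816 \cdot 2 \cdot 4 \cdot 8 \left(- \frac{1}{8296865}\right) = \left(-19816\right) 64 \left(- \frac{1}{8296865}\right) = \left(-1268224\right) \left(- \frac{1}{8296865}\right) = \frac{1268224}{8296865} \approx 0.15286$)
$\frac{t}{r} = \frac{1268224}{8296865 \cdot 202500} = \frac{1268224}{8296865} \cdot \frac{1}{202500} = \frac{317056}{420028790625}$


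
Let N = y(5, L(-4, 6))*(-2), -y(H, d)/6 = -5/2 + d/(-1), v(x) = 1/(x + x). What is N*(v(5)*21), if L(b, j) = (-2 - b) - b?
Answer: -1071/5 ≈ -214.20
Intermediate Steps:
v(x) = 1/(2*x)
L(b, j) = -2 - 2*b
y(H, d) = 15 + 6*d (y(H, d) = -6*(-5/2 + d/(-1)) = -6*(-5*1/2 + d*(-1)) = -6*(-5/2 - d) = 15 + 6*d)
N = -102 (N = (15 + 6*(-2 - 2*(-4)))*(-2) = (15 + 6*(-2 + 8))*(-2) = (15 + 6*6)*(-2) = (15 + 36)*(-2) = 51*(-2) = -102)
N*(v(5)*21) = -102*(1/2)/5*21 = -102*(1/2)*(1/5)*21 = -51*21/5 = -102*21/10 = -1071/5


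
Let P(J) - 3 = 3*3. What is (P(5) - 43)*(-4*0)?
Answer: 0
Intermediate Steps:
P(J) = 12 (P(J) = 3 + 3*3 = 3 + 9 = 12)
(P(5) - 43)*(-4*0) = (12 - 43)*(-4*0) = -31*0 = 0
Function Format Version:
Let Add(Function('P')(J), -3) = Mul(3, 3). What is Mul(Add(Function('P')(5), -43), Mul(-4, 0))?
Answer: 0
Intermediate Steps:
Function('P')(J) = 12 (Function('P')(J) = Add(3, Mul(3, 3)) = Add(3, 9) = 12)
Mul(Add(Function('P')(5), -43), Mul(-4, 0)) = Mul(Add(12, -43), Mul(-4, 0)) = Mul(-31, 0) = 0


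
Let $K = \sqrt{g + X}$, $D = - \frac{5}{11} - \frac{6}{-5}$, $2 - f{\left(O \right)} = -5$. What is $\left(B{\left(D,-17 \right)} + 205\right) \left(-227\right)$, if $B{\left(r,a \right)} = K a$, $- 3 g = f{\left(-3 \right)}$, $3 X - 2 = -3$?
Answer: $-46535 + \frac{7718 i \sqrt{6}}{3} \approx -46535.0 + 6301.7 i$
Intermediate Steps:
$f{\left(O \right)} = 7$ ($f{\left(O \right)} = 2 - -5 = 2 + 5 = 7$)
$X = - \frac{1}{3}$ ($X = \frac{2}{3} + \frac{1}{3} \left(-3\right) = \frac{2}{3} - 1 = - \frac{1}{3} \approx -0.33333$)
$g = - \frac{7}{3}$ ($g = \left(- \frac{1}{3}\right) 7 = - \frac{7}{3} \approx -2.3333$)
$D = \frac{41}{55}$ ($D = \left(-5\right) \frac{1}{11} - - \frac{6}{5} = - \frac{5}{11} + \frac{6}{5} = \frac{41}{55} \approx 0.74545$)
$K = \frac{2 i \sqrt{6}}{3}$ ($K = \sqrt{- \frac{7}{3} - \frac{1}{3}} = \sqrt{- \frac{8}{3}} = \frac{2 i \sqrt{6}}{3} \approx 1.633 i$)
$B{\left(r,a \right)} = \frac{2 i a \sqrt{6}}{3}$ ($B{\left(r,a \right)} = \frac{2 i \sqrt{6}}{3} a = \frac{2 i a \sqrt{6}}{3}$)
$\left(B{\left(D,-17 \right)} + 205\right) \left(-227\right) = \left(\frac{2}{3} i \left(-17\right) \sqrt{6} + 205\right) \left(-227\right) = \left(- \frac{34 i \sqrt{6}}{3} + 205\right) \left(-227\right) = \left(205 - \frac{34 i \sqrt{6}}{3}\right) \left(-227\right) = -46535 + \frac{7718 i \sqrt{6}}{3}$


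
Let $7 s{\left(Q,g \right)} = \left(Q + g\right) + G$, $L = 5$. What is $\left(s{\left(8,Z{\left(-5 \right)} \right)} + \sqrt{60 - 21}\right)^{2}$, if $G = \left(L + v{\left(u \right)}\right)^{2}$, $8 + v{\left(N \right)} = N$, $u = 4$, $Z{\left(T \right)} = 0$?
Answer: $\frac{1992}{49} + \frac{18 \sqrt{39}}{7} \approx 56.712$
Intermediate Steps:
$v{\left(N \right)} = -8 + N$
$G = 1$ ($G = \left(5 + \left(-8 + 4\right)\right)^{2} = \left(5 - 4\right)^{2} = 1^{2} = 1$)
$s{\left(Q,g \right)} = \frac{1}{7} + \frac{Q}{7} + \frac{g}{7}$ ($s{\left(Q,g \right)} = \frac{\left(Q + g\right) + 1}{7} = \frac{1 + Q + g}{7} = \frac{1}{7} + \frac{Q}{7} + \frac{g}{7}$)
$\left(s{\left(8,Z{\left(-5 \right)} \right)} + \sqrt{60 - 21}\right)^{2} = \left(\left(\frac{1}{7} + \frac{1}{7} \cdot 8 + \frac{1}{7} \cdot 0\right) + \sqrt{60 - 21}\right)^{2} = \left(\left(\frac{1}{7} + \frac{8}{7} + 0\right) + \sqrt{39}\right)^{2} = \left(\frac{9}{7} + \sqrt{39}\right)^{2}$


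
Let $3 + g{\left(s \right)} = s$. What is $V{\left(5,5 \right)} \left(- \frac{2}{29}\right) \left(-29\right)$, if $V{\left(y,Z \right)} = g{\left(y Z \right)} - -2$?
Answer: $48$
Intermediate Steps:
$g{\left(s \right)} = -3 + s$
$V{\left(y,Z \right)} = -1 + Z y$ ($V{\left(y,Z \right)} = \left(-3 + y Z\right) - -2 = \left(-3 + Z y\right) + 2 = -1 + Z y$)
$V{\left(5,5 \right)} \left(- \frac{2}{29}\right) \left(-29\right) = \left(-1 + 5 \cdot 5\right) \left(- \frac{2}{29}\right) \left(-29\right) = \left(-1 + 25\right) \left(\left(-2\right) \frac{1}{29}\right) \left(-29\right) = 24 \left(- \frac{2}{29}\right) \left(-29\right) = \left(- \frac{48}{29}\right) \left(-29\right) = 48$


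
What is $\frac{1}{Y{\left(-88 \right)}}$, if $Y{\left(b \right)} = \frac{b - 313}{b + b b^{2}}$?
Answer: $\frac{681560}{401} \approx 1699.7$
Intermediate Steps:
$Y{\left(b \right)} = \frac{-313 + b}{b + b^{3}}$
$\frac{1}{Y{\left(-88 \right)}} = \frac{1}{\frac{1}{-88 + \left(-88\right)^{3}} \left(-313 - 88\right)} = \frac{1}{\frac{1}{-88 - 681472} \left(-401\right)} = \frac{1}{\frac{1}{-681560} \left(-401\right)} = \frac{1}{\left(- \frac{1}{681560}\right) \left(-401\right)} = \frac{1}{\frac{401}{681560}} = \frac{681560}{401}$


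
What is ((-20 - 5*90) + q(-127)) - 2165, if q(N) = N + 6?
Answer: -2756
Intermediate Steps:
q(N) = 6 + N
((-20 - 5*90) + q(-127)) - 2165 = ((-20 - 5*90) + (6 - 127)) - 2165 = ((-20 - 450) - 121) - 2165 = (-470 - 121) - 2165 = -591 - 2165 = -2756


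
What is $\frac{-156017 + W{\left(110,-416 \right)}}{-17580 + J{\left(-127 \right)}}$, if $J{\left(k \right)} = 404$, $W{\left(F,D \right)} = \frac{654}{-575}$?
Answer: $\frac{89710429}{9876200} \approx 9.0835$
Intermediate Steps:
$W{\left(F,D \right)} = - \frac{654}{575}$ ($W{\left(F,D \right)} = 654 \left(- \frac{1}{575}\right) = - \frac{654}{575}$)
$\frac{-156017 + W{\left(110,-416 \right)}}{-17580 + J{\left(-127 \right)}} = \frac{-156017 - \frac{654}{575}}{-17580 + 404} = - \frac{89710429}{575 \left(-17176\right)} = \left(- \frac{89710429}{575}\right) \left(- \frac{1}{17176}\right) = \frac{89710429}{9876200}$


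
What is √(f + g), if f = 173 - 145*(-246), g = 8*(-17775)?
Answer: I*√106357 ≈ 326.12*I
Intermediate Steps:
g = -142200
f = 35843 (f = 173 + 35670 = 35843)
√(f + g) = √(35843 - 142200) = √(-106357) = I*√106357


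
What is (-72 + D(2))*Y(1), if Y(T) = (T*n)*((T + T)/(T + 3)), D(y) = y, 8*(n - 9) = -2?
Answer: -1225/4 ≈ -306.25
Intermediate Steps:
n = 35/4 (n = 9 + (⅛)*(-2) = 9 - ¼ = 35/4 ≈ 8.7500)
Y(T) = 35*T²/(2*(3 + T)) (Y(T) = (T*(35/4))*((T + T)/(T + 3)) = (35*T/4)*((2*T)/(3 + T)) = (35*T/4)*(2*T/(3 + T)) = 35*T²/(2*(3 + T)))
(-72 + D(2))*Y(1) = (-72 + 2)*((35/2)*1²/(3 + 1)) = -1225/4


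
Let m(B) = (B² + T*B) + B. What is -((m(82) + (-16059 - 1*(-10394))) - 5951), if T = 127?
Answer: -5604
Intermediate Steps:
m(B) = B² + 128*B (m(B) = (B² + 127*B) + B = B² + 128*B)
-((m(82) + (-16059 - 1*(-10394))) - 5951) = -((82*(128 + 82) + (-16059 - 1*(-10394))) - 5951) = -((82*210 + (-16059 + 10394)) - 5951) = -((17220 - 5665) - 5951) = -(11555 - 5951) = -1*5604 = -5604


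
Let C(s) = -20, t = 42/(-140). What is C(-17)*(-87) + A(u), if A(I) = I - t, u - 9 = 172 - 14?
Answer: 19073/10 ≈ 1907.3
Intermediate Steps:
t = -3/10 (t = 42*(-1/140) = -3/10 ≈ -0.30000)
u = 167 (u = 9 + (172 - 14) = 9 + 158 = 167)
A(I) = 3/10 + I (A(I) = I - 1*(-3/10) = I + 3/10 = 3/10 + I)
C(-17)*(-87) + A(u) = -20*(-87) + (3/10 + 167) = 1740 + 1673/10 = 19073/10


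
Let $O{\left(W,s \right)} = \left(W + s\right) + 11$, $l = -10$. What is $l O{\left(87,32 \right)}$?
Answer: $-1300$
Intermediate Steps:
$O{\left(W,s \right)} = 11 + W + s$
$l O{\left(87,32 \right)} = - 10 \left(11 + 87 + 32\right) = \left(-10\right) 130 = -1300$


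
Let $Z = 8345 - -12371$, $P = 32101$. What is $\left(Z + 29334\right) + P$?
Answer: $82151$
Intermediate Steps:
$Z = 20716$ ($Z = 8345 + 12371 = 20716$)
$\left(Z + 29334\right) + P = \left(20716 + 29334\right) + 32101 = 50050 + 32101 = 82151$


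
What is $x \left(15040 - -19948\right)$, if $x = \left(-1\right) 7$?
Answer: $-244916$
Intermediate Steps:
$x = -7$
$x \left(15040 - -19948\right) = - 7 \left(15040 - -19948\right) = - 7 \left(15040 + 19948\right) = \left(-7\right) 34988 = -244916$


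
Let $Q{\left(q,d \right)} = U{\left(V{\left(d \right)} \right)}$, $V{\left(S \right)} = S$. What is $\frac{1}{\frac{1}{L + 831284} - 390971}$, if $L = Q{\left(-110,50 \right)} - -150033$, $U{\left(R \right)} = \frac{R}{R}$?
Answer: $- \frac{981318}{383666879777} \approx -2.5577 \cdot 10^{-6}$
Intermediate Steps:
$U{\left(R \right)} = 1$
$Q{\left(q,d \right)} = 1$
$L = 150034$ ($L = 1 - -150033 = 1 + 150033 = 150034$)
$\frac{1}{\frac{1}{L + 831284} - 390971} = \frac{1}{\frac{1}{150034 + 831284} - 390971} = \frac{1}{\frac{1}{981318} - 390971} = \frac{1}{- \frac{383666879777}{981318}} = - \frac{981318}{383666879777}$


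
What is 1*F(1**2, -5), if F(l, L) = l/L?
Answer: -1/5 ≈ -0.20000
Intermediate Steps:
1*F(1**2, -5) = 1*(1**2/(-5)) = 1*(1*(-1/5)) = 1*(-1/5) = -1/5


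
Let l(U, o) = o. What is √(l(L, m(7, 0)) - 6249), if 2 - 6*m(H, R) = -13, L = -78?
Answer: 31*I*√26/2 ≈ 79.035*I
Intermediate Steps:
m(H, R) = 5/2 (m(H, R) = ⅓ - ⅙*(-13) = ⅓ + 13/6 = 5/2)
√(l(L, m(7, 0)) - 6249) = √(5/2 - 6249) = √(-12493/2) = 31*I*√26/2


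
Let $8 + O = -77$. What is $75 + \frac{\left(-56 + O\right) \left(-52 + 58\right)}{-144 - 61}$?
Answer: $\frac{16221}{205} \approx 79.127$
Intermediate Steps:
$O = -85$ ($O = -8 - 77 = -85$)
$75 + \frac{\left(-56 + O\right) \left(-52 + 58\right)}{-144 - 61} = 75 + \frac{\left(-56 - 85\right) \left(-52 + 58\right)}{-144 - 61} = 75 + \frac{\left(-141\right) 6}{-205} = 75 - - \frac{846}{205} = 75 + \frac{846}{205} = \frac{16221}{205}$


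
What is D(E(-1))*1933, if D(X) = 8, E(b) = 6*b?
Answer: 15464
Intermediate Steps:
D(E(-1))*1933 = 8*1933 = 15464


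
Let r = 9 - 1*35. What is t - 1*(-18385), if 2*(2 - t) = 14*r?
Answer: 18569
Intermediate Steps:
r = -26 (r = 9 - 35 = -26)
t = 184 (t = 2 - 7*(-26) = 2 - 1/2*(-364) = 2 + 182 = 184)
t - 1*(-18385) = 184 - 1*(-18385) = 184 + 18385 = 18569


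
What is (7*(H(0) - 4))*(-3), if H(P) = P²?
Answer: 84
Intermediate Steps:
(7*(H(0) - 4))*(-3) = (7*(0² - 4))*(-3) = (7*(0 - 4))*(-3) = (7*(-4))*(-3) = -28*(-3) = 84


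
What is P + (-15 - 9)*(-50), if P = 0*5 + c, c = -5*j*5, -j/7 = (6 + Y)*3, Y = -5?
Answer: 1725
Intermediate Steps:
j = -21 (j = -7*(6 - 5)*3 = -7*3 = -21)
c = 525 (c = -5*(-21)*5 = 105*5 = 525)
P = 525 (P = 0*5 + 525 = 0 + 525 = 525)
P + (-15 - 9)*(-50) = 525 + (-15 - 9)*(-50) = 525 - 24*(-50) = 525 + 1200 = 1725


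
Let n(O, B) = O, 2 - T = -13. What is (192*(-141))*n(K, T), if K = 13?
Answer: -351936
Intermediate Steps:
T = 15 (T = 2 - 1*(-13) = 2 + 13 = 15)
(192*(-141))*n(K, T) = (192*(-141))*13 = -27072*13 = -351936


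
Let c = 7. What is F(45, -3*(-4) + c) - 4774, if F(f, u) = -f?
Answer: -4819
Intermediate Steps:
F(45, -3*(-4) + c) - 4774 = -1*45 - 4774 = -45 - 4774 = -4819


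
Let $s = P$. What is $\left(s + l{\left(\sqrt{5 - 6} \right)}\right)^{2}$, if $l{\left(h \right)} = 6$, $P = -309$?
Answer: $91809$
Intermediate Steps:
$s = -309$
$\left(s + l{\left(\sqrt{5 - 6} \right)}\right)^{2} = \left(-309 + 6\right)^{2} = \left(-303\right)^{2} = 91809$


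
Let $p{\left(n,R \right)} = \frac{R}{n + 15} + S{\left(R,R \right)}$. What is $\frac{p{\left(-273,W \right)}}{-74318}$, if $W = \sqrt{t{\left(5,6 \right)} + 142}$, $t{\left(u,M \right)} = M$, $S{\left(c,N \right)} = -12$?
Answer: $\frac{6}{37159} + \frac{\sqrt{37}}{9587022} \approx 0.0001621$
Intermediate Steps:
$W = 2 \sqrt{37}$ ($W = \sqrt{6 + 142} = \sqrt{148} = 2 \sqrt{37} \approx 12.166$)
$p{\left(n,R \right)} = -12 + \frac{R}{15 + n}$ ($p{\left(n,R \right)} = \frac{R}{n + 15} - 12 = \frac{R}{15 + n} - 12 = -12 + \frac{R}{15 + n}$)
$\frac{p{\left(-273,W \right)}}{-74318} = \frac{\frac{1}{15 - 273} \left(-180 + 2 \sqrt{37} - -3276\right)}{-74318} = \frac{-180 + 2 \sqrt{37} + 3276}{-258} \left(- \frac{1}{74318}\right) = - \frac{3096 + 2 \sqrt{37}}{258} \left(- \frac{1}{74318}\right) = \left(-12 - \frac{\sqrt{37}}{129}\right) \left(- \frac{1}{74318}\right) = \frac{6}{37159} + \frac{\sqrt{37}}{9587022}$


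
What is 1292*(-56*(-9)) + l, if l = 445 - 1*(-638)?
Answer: 652251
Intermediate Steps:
l = 1083 (l = 445 + 638 = 1083)
1292*(-56*(-9)) + l = 1292*(-56*(-9)) + 1083 = 1292*504 + 1083 = 651168 + 1083 = 652251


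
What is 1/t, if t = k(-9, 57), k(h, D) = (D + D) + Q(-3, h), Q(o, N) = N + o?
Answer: 1/102 ≈ 0.0098039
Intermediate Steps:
k(h, D) = -3 + h + 2*D (k(h, D) = (D + D) + (h - 3) = 2*D + (-3 + h) = -3 + h + 2*D)
t = 102 (t = -3 - 9 + 2*57 = -3 - 9 + 114 = 102)
1/t = 1/102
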